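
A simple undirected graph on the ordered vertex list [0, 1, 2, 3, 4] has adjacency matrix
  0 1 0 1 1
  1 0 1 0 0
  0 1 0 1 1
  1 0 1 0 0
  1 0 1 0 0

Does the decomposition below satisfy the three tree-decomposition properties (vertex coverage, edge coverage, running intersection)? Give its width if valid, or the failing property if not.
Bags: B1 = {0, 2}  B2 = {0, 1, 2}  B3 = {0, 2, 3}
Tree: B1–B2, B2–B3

No — vertex 4 appears in no bag.

A tree decomposition must satisfy three properties: every vertex lies in some bag; for every edge, both endpoints lie together in some bag; and for every vertex, the bags containing it form a connected subtree. Here vertex 4 appears in no bag, so the decomposition is invalid.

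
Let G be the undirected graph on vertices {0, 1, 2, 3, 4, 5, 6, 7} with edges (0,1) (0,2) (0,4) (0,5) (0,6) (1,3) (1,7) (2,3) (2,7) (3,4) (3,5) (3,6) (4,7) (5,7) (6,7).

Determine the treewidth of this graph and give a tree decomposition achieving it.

Treewidth 3.
Bags: B1 = {0, 3, 4, 7}  B2 = {0, 2, 3, 7}  B3 = {0, 1, 3, 7}  B4 = {0, 3, 5, 7}  B5 = {0, 3, 6, 7}
Tree: B1–B2, B2–B3, B3–B4, B4–B5

Each bag holds 4 vertices, so the decomposition has width 3, which upper-bounds the treewidth. For the lower bound: the 4 vertex sets {0,4}, {2,7}, {3}, {1} are disjoint, each induces a connected subgraph, and every pair is joined by at least one edge of G. Contracting each set to a single vertex therefore yields K_{4} as a minor, and since treewidth is minor-monotone, tw(G) ≥ tw(K_{4}) = 3. Combining the bounds, tw(G) = 3.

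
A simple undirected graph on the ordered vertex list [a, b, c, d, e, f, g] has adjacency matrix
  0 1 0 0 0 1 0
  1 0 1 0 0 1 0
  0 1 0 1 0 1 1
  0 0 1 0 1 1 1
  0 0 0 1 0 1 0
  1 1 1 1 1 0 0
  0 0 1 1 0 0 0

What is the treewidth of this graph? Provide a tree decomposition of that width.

Every bag has size at most 3, so the width is 3 − 1 = 2 and tw(G) ≤ 2. For the lower bound, the 3 vertices {c, d, g} are pairwise adjacent, and any tree decomposition puts a clique entirely inside one bag — forcing width ≥ 2. Therefore the treewidth is 2.

Treewidth 2.
One such decomposition:
Bags: B1 = {b, c, f}  B2 = {a, b, f}  B3 = {c, d, f}  B4 = {c, d, g}  B5 = {d, e, f}
Tree: B1–B2, B1–B3, B3–B4, B3–B5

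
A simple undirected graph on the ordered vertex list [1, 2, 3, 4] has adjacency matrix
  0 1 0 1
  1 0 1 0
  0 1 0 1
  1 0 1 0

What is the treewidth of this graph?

2

A width-2 tree decomposition is:
Bags: B1 = {1, 2, 3}  B2 = {1, 3, 4}
Tree: B1–B2
Every bag has size at most 3, so the width is 3 − 1 = 2 and tw(G) ≤ 2. For the lower bound, G contains the cycle 3–2–1–4–3, so G is not a forest; only forests have treewidth ≤ 1, hence tw(G) ≥ 2. Combining the bounds, tw(G) = 2.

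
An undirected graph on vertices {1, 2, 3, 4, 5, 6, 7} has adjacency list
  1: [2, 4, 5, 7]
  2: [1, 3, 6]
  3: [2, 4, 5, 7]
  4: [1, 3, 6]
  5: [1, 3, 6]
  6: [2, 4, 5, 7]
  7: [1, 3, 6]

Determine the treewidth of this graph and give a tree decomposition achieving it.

The largest bag has 4 vertices, giving width 3; this decomposition certifies tw(G) ≤ 3. For the lower bound: the 4 vertex sets {4,6}, {3,5}, {1}, {2} are disjoint, each induces a connected subgraph, and every pair is joined by at least one edge of G. Contracting each set to a single vertex therefore yields K_{4} as a minor, and since treewidth is minor-monotone, tw(G) ≥ tw(K_{4}) = 3. The upper and lower bounds meet at 3, so that is the treewidth.

Treewidth 3.
Bags: B1 = {1, 3, 4, 6}  B2 = {1, 3, 5, 6}  B3 = {1, 2, 3, 6}  B4 = {1, 3, 6, 7}
Tree: B1–B2, B2–B3, B3–B4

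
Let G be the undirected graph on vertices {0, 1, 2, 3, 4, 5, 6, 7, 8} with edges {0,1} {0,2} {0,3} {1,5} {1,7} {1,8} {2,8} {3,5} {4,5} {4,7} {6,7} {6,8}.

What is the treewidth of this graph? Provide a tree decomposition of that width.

Treewidth 3.
One optimal decomposition is:
Bags: B1 = {4, 5, 6, 7}  B2 = {1, 5, 6, 7}  B3 = {1, 5, 6, 8}  B4 = {1, 3, 5, 8}  B5 = {0, 1, 3, 8}  B6 = {0, 2, 3, 8}
Tree: B1–B2, B2–B3, B3–B4, B4–B5, B5–B6

The largest bag has 4 vertices, giving width 3; this decomposition certifies tw(G) ≤ 3. For the lower bound: the 4 vertex sets {4,6,7}, {5}, {1}, {0,2,3,8} are disjoint, each induces a connected subgraph, and every pair is joined by at least one edge of G. Contracting each set to a single vertex therefore yields K_{4} as a minor, and since treewidth is minor-monotone, tw(G) ≥ tw(K_{4}) = 3. Therefore the treewidth is 3.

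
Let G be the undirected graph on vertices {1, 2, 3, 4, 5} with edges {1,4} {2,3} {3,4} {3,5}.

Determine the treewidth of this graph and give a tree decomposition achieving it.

Treewidth 1.
One such decomposition:
Bags: B1 = {1, 4}  B2 = {3, 4}  B3 = {2, 3}  B4 = {3, 5}
Tree: B1–B2, B2–B3, B3–B4

Each bag holds 2 vertices, so the decomposition has width 1, which upper-bounds the treewidth. G has an edge, so its treewidth is at least 1. Hence tw(G) = 1 exactly.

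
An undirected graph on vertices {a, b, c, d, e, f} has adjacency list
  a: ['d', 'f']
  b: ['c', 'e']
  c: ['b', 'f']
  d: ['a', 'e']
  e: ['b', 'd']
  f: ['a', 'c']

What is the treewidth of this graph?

2

A width-2 tree decomposition is:
Bags: B1 = {a, d, e}  B2 = {a, b, e}  B3 = {a, b, c}  B4 = {a, c, f}
Tree: B1–B2, B2–B3, B3–B4
The largest bag has 3 vertices, giving width 2; this decomposition certifies tw(G) ≤ 2. Since a–d–e–b–c–f–a is a cycle in G, G is not acyclic. Forests are exactly the graphs of treewidth ≤ 1, so tw(G) ≥ 2. Hence tw(G) = 2 exactly.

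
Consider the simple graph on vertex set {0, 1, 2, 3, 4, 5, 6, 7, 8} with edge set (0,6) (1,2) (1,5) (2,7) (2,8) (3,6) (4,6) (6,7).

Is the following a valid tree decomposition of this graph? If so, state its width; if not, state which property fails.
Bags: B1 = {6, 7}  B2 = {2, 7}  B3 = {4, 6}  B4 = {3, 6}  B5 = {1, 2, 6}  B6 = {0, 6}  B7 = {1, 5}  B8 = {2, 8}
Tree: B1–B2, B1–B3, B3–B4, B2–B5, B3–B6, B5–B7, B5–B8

A tree decomposition must satisfy three properties: every vertex lies in some bag; for every edge, both endpoints lie together in some bag; and for every vertex, the bags containing it form a connected subtree. Here bags containing vertex 6 are not connected in the tree, so the decomposition is invalid.

No — bags containing vertex 6 are not connected in the tree.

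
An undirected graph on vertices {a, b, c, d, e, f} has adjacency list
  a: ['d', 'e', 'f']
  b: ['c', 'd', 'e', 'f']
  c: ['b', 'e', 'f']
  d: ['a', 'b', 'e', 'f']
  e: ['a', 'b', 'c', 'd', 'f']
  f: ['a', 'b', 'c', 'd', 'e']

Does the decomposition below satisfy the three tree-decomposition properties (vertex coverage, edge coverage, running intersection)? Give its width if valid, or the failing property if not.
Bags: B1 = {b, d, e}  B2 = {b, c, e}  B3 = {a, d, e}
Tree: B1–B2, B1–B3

No — vertex f appears in no bag.

A tree decomposition must satisfy three properties: every vertex lies in some bag; for every edge, both endpoints lie together in some bag; and for every vertex, the bags containing it form a connected subtree. Here vertex f appears in no bag, so the decomposition is invalid.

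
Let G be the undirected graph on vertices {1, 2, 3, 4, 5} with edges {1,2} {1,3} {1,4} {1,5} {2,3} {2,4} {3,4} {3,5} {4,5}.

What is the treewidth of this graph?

A width-3 tree decomposition is:
Bags: B1 = {1, 3, 4, 5}  B2 = {1, 2, 3, 4}
Tree: B1–B2
Each bag holds 4 vertices, so the decomposition has width 3, which upper-bounds the treewidth. On the other hand G contains the 4-clique {1, 2, 3, 4}. A clique must lie in a single bag of any decomposition, so no decomposition can have width below 3. The upper and lower bounds meet at 3, so that is the treewidth.

3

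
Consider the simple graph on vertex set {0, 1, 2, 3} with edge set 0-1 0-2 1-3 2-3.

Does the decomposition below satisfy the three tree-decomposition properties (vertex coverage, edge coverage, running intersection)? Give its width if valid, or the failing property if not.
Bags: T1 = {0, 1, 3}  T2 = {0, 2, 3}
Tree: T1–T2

Checking the three conditions: (i) the bags cover all of {0, 1, 2, 3}; (ii) for each edge, some bag contains both endpoints; (iii) the bags containing any fixed vertex form a subtree. All hold, so the decomposition is valid with width 3 − 1 = 2.

Yes; width 2.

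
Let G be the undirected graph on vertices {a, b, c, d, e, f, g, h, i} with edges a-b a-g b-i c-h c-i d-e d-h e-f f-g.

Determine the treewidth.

A width-2 tree decomposition is:
Bags: B1 = {c, h, i}  B2 = {b, h, i}  B3 = {a, b, h}  B4 = {a, g, h}  B5 = {f, g, h}  B6 = {e, f, h}  B7 = {d, e, h}
Tree: B1–B2, B2–B3, B3–B4, B4–B5, B5–B6, B6–B7
Each bag holds 3 vertices, so the decomposition has width 2, which upper-bounds the treewidth. For the lower bound, G contains the cycle h–c–i–b–a–g–f–e–d–h, so G is not a forest; only forests have treewidth ≤ 1, hence tw(G) ≥ 2. Combining the bounds, tw(G) = 2.

2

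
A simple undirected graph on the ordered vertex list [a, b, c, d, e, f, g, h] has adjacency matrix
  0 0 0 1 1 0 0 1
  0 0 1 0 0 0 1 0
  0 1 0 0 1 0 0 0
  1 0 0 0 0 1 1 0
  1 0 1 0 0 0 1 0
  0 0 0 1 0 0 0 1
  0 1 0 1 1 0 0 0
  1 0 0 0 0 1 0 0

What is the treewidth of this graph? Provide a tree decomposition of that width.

Treewidth 2.
Bags: B1 = {d, f, h}  B2 = {a, d, h}  B3 = {a, d, g}  B4 = {a, e, g}  B5 = {b, e, g}  B6 = {b, c, e}
Tree: B1–B2, B2–B3, B3–B4, B4–B5, B5–B6

Every bag has size at most 3, so the width is 3 − 1 = 2 and tw(G) ≤ 2. For the lower bound, G contains the cycle f–h–a–d–f, so G is not a forest; only forests have treewidth ≤ 1, hence tw(G) ≥ 2. The upper and lower bounds meet at 2, so that is the treewidth.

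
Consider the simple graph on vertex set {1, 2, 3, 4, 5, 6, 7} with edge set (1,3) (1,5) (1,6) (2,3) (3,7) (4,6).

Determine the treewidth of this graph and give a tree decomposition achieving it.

Each bag holds 2 vertices, so the decomposition has width 1, which upper-bounds the treewidth. G has an edge, so its treewidth is at least 1. Hence tw(G) = 1 exactly.

Treewidth 1.
Bags: B1 = {1, 6}  B2 = {1, 3}  B3 = {4, 6}  B4 = {1, 5}  B5 = {2, 3}  B6 = {3, 7}
Tree: B1–B2, B1–B3, B2–B4, B2–B5, B5–B6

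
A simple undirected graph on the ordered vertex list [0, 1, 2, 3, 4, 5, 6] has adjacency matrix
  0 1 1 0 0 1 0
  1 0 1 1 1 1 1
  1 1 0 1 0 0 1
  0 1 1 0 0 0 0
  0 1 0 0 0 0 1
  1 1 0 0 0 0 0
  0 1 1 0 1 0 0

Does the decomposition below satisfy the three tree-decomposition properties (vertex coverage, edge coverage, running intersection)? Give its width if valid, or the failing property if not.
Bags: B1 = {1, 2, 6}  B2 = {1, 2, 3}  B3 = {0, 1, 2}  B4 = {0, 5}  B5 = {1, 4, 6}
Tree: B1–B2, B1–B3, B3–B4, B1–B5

No — edge (1,5) lies in no bag.

A tree decomposition must satisfy three properties: every vertex lies in some bag; for every edge, both endpoints lie together in some bag; and for every vertex, the bags containing it form a connected subtree. Here edge (1,5) lies in no bag, so the decomposition is invalid.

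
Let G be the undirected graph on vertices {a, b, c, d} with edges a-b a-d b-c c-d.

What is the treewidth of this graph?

A width-2 tree decomposition is:
Bags: B1 = {a, b, c}  B2 = {a, c, d}
Tree: B1–B2
Each bag holds 3 vertices, so the decomposition has width 2, which upper-bounds the treewidth. The edges c–b–a–d–c form a cycle, so G is not a tree and its treewidth is at least 2. Therefore the treewidth is 2.

2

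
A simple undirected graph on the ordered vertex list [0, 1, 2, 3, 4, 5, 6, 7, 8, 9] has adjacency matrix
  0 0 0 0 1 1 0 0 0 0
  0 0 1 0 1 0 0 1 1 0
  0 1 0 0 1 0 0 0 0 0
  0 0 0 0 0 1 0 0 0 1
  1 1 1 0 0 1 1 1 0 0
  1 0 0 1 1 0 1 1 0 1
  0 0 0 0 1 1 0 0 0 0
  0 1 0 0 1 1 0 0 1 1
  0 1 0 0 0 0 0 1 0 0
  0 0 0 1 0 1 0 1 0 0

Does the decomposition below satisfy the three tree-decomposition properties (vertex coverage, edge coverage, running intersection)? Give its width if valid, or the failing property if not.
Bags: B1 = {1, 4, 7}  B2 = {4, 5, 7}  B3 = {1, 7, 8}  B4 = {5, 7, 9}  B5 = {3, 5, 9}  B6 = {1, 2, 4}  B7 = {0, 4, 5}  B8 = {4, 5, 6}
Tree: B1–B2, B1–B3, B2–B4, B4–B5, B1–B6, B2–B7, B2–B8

Checking the three conditions: (i) the bags cover all of {0, 1, 2, 3, 4, 5, 6, 7, 8, 9}; (ii) for each edge, some bag contains both endpoints; (iii) the bags containing any fixed vertex form a subtree. All hold, so the decomposition is valid with width 3 − 1 = 2.

Yes; width 2.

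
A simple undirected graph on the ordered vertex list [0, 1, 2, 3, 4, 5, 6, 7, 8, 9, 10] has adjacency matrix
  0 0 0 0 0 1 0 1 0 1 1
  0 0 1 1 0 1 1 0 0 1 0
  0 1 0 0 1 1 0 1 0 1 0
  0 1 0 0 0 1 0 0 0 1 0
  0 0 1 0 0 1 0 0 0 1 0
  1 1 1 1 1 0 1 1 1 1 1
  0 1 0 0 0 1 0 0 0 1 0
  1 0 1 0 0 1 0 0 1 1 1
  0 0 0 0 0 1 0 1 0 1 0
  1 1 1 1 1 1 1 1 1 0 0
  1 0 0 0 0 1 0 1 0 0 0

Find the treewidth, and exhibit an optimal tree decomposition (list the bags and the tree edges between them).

Treewidth 3.
Bags: B1 = {2, 5, 7, 9}  B2 = {5, 7, 8, 9}  B3 = {2, 4, 5, 9}  B4 = {1, 2, 5, 9}  B5 = {1, 5, 6, 9}  B6 = {0, 5, 7, 9}  B7 = {0, 5, 7, 10}  B8 = {1, 3, 5, 9}
Tree: B1–B2, B1–B3, B1–B4, B4–B5, B2–B6, B6–B7, B5–B8

Each bag holds 4 vertices, so the decomposition has width 3, which upper-bounds the treewidth. For the lower bound, the 4 vertices {0, 5, 7, 9} are pairwise adjacent, and any tree decomposition puts a clique entirely inside one bag — forcing width ≥ 3. Hence tw(G) = 3 exactly.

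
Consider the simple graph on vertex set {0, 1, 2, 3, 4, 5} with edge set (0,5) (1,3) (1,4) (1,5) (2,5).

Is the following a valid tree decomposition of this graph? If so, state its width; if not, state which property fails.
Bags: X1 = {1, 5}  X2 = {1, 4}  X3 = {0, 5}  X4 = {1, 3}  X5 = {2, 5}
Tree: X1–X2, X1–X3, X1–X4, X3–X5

Vertex coverage: the bags together contain {0, 1, 2, 3, 4, 5}, the full vertex set. Edge coverage: each edge of G has both endpoints in at least one bag. Running intersection: for every vertex, the bags containing it form a connected subtree. All three properties hold, so this is a valid tree decomposition of width max|bag| − 1 = 1, and hence tw(G) ≤ 1.

Yes; width 1.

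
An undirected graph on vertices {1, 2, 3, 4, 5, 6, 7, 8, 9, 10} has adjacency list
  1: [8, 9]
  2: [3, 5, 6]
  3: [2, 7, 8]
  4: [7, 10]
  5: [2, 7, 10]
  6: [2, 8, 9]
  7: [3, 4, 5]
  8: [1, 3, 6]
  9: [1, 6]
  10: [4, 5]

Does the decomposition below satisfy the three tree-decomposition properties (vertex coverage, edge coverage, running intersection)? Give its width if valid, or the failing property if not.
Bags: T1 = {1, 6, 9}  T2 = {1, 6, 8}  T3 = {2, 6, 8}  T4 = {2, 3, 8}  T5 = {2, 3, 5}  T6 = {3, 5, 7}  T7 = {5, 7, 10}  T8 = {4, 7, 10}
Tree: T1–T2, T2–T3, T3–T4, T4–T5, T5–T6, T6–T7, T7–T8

Yes; width 2.

Checking the three conditions: (i) the bags cover all of {1, 2, 3, 4, 5, 6, 7, 8, 9, 10}; (ii) for each edge, some bag contains both endpoints; (iii) the bags containing any fixed vertex form a subtree. All hold, so the decomposition is valid with width 3 − 1 = 2.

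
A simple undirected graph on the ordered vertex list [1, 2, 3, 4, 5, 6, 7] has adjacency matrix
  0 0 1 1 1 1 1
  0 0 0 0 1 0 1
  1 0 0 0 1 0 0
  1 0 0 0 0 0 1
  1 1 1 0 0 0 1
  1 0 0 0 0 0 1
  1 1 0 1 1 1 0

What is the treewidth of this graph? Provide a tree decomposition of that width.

The largest bag has 3 vertices, giving width 2; this decomposition certifies tw(G) ≤ 2. For the lower bound, the 3 vertices {1, 3, 5} are pairwise adjacent, and any tree decomposition puts a clique entirely inside one bag — forcing width ≥ 2. The upper and lower bounds meet at 2, so that is the treewidth.

Treewidth 2.
One such decomposition:
Bags: B1 = {1, 5, 7}  B2 = {1, 4, 7}  B3 = {2, 5, 7}  B4 = {1, 3, 5}  B5 = {1, 6, 7}
Tree: B1–B2, B1–B3, B1–B4, B2–B5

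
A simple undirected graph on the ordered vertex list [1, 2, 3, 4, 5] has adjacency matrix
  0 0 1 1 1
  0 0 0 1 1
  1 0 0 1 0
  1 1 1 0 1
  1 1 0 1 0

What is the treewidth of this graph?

2

A width-2 tree decomposition is:
Bags: B1 = {2, 4, 5}  B2 = {1, 4, 5}  B3 = {1, 3, 4}
Tree: B1–B2, B2–B3
Each bag holds 3 vertices, so the decomposition has width 2, which upper-bounds the treewidth. Conversely, {1, 3, 4} is a clique of size 3, and the vertices of any clique must share a bag in every tree decomposition; so some bag has ≥ 3 vertices and tw(G) ≥ 2. Combining the bounds, tw(G) = 2.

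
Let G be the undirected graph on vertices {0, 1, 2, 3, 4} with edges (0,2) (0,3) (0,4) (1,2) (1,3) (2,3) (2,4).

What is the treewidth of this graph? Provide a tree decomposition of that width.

The largest bag has 3 vertices, giving width 2; this decomposition certifies tw(G) ≤ 2. For the lower bound, the 3 vertices {0, 2, 3} are pairwise adjacent, and any tree decomposition puts a clique entirely inside one bag — forcing width ≥ 2. Therefore the treewidth is 2.

Treewidth 2.
Bags: B1 = {1, 2, 3}  B2 = {0, 2, 3}  B3 = {0, 2, 4}
Tree: B1–B2, B2–B3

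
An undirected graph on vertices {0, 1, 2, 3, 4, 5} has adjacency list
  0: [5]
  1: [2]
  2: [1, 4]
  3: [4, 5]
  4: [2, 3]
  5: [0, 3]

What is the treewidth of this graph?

1

A width-1 tree decomposition is:
Bags: B1 = {0, 5}  B2 = {3, 5}  B3 = {3, 4}  B4 = {2, 4}  B5 = {1, 2}
Tree: B1–B2, B2–B3, B3–B4, B4–B5
Every bag has size at most 2, so the width is 2 − 1 = 1 and tw(G) ≤ 1. G has an edge, so its treewidth is at least 1. The upper and lower bounds meet at 1, so that is the treewidth.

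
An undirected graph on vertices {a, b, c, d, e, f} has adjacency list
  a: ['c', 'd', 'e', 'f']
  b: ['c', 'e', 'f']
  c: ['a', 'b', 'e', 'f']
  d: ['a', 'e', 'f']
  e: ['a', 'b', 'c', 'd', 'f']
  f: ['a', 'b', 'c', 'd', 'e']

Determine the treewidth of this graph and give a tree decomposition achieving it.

Treewidth 3.
Bags: B1 = {a, d, e, f}  B2 = {a, c, e, f}  B3 = {b, c, e, f}
Tree: B1–B2, B2–B3

Each bag holds 4 vertices, so the decomposition has width 3, which upper-bounds the treewidth. For the lower bound, the 4 vertices {a, d, e, f} are pairwise adjacent, and any tree decomposition puts a clique entirely inside one bag — forcing width ≥ 3. Combining the bounds, tw(G) = 3.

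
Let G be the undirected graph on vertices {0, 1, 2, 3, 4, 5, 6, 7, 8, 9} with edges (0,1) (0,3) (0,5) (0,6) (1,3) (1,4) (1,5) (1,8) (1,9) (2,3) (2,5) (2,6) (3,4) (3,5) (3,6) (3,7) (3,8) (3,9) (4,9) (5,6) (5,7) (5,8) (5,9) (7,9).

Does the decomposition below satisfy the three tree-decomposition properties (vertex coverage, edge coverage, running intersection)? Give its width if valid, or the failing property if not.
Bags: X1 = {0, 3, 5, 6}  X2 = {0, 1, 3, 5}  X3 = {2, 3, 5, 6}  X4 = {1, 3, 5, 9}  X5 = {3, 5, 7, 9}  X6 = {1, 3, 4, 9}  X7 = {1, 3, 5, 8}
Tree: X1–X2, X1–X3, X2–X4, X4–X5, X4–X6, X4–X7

Vertex coverage: the bags together contain {0, 1, 2, 3, 4, 5, 6, 7, 8, 9}, the full vertex set. Edge coverage: each edge of G has both endpoints in at least one bag. Running intersection: for every vertex, the bags containing it form a connected subtree. All three properties hold, so this is a valid tree decomposition of width max|bag| − 1 = 3, and hence tw(G) ≤ 3.

Yes; width 3.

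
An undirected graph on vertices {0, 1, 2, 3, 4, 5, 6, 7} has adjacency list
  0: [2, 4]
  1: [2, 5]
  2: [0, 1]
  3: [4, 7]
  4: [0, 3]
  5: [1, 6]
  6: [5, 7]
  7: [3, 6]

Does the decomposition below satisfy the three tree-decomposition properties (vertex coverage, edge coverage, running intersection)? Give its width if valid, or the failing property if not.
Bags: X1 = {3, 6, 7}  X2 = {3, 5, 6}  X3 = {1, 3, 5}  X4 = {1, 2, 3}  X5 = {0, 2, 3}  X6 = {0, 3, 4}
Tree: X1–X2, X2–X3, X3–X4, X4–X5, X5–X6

Yes; width 2.

Every vertex of G appears in some bag (union = {0, 1, 2, 3, 4, 5, 6, 7}); every edge is covered by a bag; and for each vertex v the set of bags containing v is connected in the bag tree. The decomposition is therefore valid. The largest bag has 3 vertices, so the width is 2.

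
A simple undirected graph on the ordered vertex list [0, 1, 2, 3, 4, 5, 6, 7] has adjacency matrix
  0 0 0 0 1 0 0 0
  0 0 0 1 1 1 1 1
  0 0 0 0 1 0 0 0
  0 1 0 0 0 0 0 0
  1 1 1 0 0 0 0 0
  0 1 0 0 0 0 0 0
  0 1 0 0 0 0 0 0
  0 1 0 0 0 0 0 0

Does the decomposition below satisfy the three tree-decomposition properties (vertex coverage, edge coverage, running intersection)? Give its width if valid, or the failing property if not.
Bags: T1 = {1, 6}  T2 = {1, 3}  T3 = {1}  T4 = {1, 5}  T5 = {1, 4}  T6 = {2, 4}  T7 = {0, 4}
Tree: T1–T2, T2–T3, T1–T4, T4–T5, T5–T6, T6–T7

No — vertex 7 appears in no bag.

A tree decomposition must satisfy three properties: every vertex lies in some bag; for every edge, both endpoints lie together in some bag; and for every vertex, the bags containing it form a connected subtree. Here vertex 7 appears in no bag, so the decomposition is invalid.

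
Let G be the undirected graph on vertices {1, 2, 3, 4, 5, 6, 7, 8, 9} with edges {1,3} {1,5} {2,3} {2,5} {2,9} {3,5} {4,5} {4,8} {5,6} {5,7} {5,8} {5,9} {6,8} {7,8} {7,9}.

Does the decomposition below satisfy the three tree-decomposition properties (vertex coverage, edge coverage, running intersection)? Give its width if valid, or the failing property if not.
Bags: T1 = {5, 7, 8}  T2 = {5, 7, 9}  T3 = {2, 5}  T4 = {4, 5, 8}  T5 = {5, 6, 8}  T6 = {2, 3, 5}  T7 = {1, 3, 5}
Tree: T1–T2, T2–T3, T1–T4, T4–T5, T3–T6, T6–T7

A tree decomposition must satisfy three properties: every vertex lies in some bag; for every edge, both endpoints lie together in some bag; and for every vertex, the bags containing it form a connected subtree. Here edge (9,2) lies in no bag, so the decomposition is invalid.

No — edge (9,2) lies in no bag.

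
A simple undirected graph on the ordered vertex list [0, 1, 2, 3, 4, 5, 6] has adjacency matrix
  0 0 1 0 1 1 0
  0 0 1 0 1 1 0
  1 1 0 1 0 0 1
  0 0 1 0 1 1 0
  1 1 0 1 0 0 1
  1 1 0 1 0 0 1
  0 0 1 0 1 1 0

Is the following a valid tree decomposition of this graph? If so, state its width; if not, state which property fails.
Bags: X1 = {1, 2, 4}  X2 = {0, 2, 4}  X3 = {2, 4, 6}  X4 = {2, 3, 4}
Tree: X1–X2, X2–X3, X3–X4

A tree decomposition must satisfy three properties: every vertex lies in some bag; for every edge, both endpoints lie together in some bag; and for every vertex, the bags containing it form a connected subtree. Here vertex 5 appears in no bag, so the decomposition is invalid.

No — vertex 5 appears in no bag.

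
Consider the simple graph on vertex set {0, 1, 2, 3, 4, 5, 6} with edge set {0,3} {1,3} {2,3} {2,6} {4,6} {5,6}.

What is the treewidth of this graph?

1

A width-1 tree decomposition is:
Bags: B1 = {2, 6}  B2 = {2, 3}  B3 = {1, 3}  B4 = {5, 6}  B5 = {0, 3}  B6 = {4, 6}
Tree: B1–B2, B2–B3, B1–B4, B2–B5, B4–B6
Every bag has size at most 2, so the width is 2 − 1 = 1 and tw(G) ≤ 1. Since G has at least one edge (e.g. 6–2), it is not an edgeless graph, so tw(G) ≥ 1. Combining the bounds, tw(G) = 1.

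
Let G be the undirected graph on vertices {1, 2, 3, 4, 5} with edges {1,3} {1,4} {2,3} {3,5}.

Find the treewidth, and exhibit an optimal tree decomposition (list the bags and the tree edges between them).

Every bag has size at most 2, so the width is 2 − 1 = 1 and tw(G) ≤ 1. G has an edge, so its treewidth is at least 1. Combining the bounds, tw(G) = 1.

Treewidth 1.
One such decomposition:
Bags: B1 = {3, 5}  B2 = {2, 3}  B3 = {1, 3}  B4 = {1, 4}
Tree: B1–B2, B1–B3, B3–B4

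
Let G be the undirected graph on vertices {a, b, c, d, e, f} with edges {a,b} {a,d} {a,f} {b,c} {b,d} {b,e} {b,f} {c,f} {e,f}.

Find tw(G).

2

A width-2 tree decomposition is:
Bags: B1 = {b, c, f}  B2 = {a, b, f}  B3 = {a, b, d}  B4 = {b, e, f}
Tree: B1–B2, B2–B3, B2–B4
Every bag has size at most 3, so the width is 3 − 1 = 2 and tw(G) ≤ 2. On the other hand G contains the 3-clique {a, b, d}. A clique must lie in a single bag of any decomposition, so no decomposition can have width below 2. Therefore the treewidth is 2.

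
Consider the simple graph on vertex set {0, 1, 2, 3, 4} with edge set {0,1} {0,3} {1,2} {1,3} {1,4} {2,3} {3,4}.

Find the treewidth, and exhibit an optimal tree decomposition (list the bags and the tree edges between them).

Each bag holds 3 vertices, so the decomposition has width 2, which upper-bounds the treewidth. On the other hand G contains the 3-clique {0, 1, 3}. A clique must lie in a single bag of any decomposition, so no decomposition can have width below 2. Combining the bounds, tw(G) = 2.

Treewidth 2.
One optimal decomposition is:
Bags: B1 = {1, 3, 4}  B2 = {0, 1, 3}  B3 = {1, 2, 3}
Tree: B1–B2, B1–B3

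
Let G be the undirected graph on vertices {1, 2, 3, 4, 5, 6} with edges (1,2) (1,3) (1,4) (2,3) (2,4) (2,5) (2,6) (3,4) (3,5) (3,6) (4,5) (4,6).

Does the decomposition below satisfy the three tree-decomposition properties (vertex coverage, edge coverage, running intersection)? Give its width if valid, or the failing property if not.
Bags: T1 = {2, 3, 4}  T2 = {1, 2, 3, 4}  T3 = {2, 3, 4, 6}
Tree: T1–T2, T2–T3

A tree decomposition must satisfy three properties: every vertex lies in some bag; for every edge, both endpoints lie together in some bag; and for every vertex, the bags containing it form a connected subtree. Here vertex 5 appears in no bag, so the decomposition is invalid.

No — vertex 5 appears in no bag.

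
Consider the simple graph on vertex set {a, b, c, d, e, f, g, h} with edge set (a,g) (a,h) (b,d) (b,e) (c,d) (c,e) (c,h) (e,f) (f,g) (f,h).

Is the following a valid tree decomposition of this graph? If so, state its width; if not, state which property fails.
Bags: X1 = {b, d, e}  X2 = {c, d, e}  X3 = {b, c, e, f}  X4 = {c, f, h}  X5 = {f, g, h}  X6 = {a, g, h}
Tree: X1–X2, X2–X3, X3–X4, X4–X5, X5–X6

A tree decomposition must satisfy three properties: every vertex lies in some bag; for every edge, both endpoints lie together in some bag; and for every vertex, the bags containing it form a connected subtree. Here bags containing vertex b are not connected in the tree, so the decomposition is invalid.

No — bags containing vertex b are not connected in the tree.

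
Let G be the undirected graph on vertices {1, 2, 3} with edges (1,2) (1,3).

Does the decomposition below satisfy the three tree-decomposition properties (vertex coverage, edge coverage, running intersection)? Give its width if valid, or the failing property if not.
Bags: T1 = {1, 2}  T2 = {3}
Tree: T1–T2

A tree decomposition must satisfy three properties: every vertex lies in some bag; for every edge, both endpoints lie together in some bag; and for every vertex, the bags containing it form a connected subtree. Here edge (1,3) lies in no bag, so the decomposition is invalid.

No — edge (1,3) lies in no bag.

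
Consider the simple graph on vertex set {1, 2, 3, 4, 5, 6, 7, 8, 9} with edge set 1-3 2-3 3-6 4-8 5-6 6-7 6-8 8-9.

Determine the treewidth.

A width-1 tree decomposition is:
Bags: B1 = {3, 6}  B2 = {2, 3}  B3 = {6, 8}  B4 = {5, 6}  B5 = {8, 9}  B6 = {1, 3}  B7 = {4, 8}  B8 = {6, 7}
Tree: B1–B2, B1–B3, B1–B4, B3–B5, B1–B6, B5–B7, B3–B8
Every bag has size at most 2, so the width is 2 − 1 = 1 and tw(G) ≤ 1. G has an edge, so its treewidth is at least 1. Combining the bounds, tw(G) = 1.

1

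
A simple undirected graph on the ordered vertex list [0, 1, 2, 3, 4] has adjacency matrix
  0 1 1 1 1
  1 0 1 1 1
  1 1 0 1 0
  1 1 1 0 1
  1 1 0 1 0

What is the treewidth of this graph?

3

A width-3 tree decomposition is:
Bags: B1 = {0, 1, 3, 4}  B2 = {0, 1, 2, 3}
Tree: B1–B2
Each bag holds 4 vertices, so the decomposition has width 3, which upper-bounds the treewidth. Conversely, {0, 1, 2, 3} is a clique of size 4, and the vertices of any clique must share a bag in every tree decomposition; so some bag has ≥ 4 vertices and tw(G) ≥ 3. Hence tw(G) = 3 exactly.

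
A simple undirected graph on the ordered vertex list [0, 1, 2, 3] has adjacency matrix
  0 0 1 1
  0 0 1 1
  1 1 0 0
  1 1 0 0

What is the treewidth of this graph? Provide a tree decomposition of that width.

Every bag has size at most 3, so the width is 3 − 1 = 2 and tw(G) ≤ 2. Since 0–3–1–2–0 is a cycle in G, G is not acyclic. Forests are exactly the graphs of treewidth ≤ 1, so tw(G) ≥ 2. Therefore the treewidth is 2.

Treewidth 2.
Bags: B1 = {0, 1, 3}  B2 = {0, 1, 2}
Tree: B1–B2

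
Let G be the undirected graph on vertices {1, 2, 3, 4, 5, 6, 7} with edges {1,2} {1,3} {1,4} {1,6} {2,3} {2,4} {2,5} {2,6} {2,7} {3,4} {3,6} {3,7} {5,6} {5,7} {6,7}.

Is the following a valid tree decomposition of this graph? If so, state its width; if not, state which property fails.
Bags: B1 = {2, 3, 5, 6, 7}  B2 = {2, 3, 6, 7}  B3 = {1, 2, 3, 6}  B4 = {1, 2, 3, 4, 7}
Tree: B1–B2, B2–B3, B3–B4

No — bags containing vertex 7 are not connected in the tree.

A tree decomposition must satisfy three properties: every vertex lies in some bag; for every edge, both endpoints lie together in some bag; and for every vertex, the bags containing it form a connected subtree. Here bags containing vertex 7 are not connected in the tree, so the decomposition is invalid.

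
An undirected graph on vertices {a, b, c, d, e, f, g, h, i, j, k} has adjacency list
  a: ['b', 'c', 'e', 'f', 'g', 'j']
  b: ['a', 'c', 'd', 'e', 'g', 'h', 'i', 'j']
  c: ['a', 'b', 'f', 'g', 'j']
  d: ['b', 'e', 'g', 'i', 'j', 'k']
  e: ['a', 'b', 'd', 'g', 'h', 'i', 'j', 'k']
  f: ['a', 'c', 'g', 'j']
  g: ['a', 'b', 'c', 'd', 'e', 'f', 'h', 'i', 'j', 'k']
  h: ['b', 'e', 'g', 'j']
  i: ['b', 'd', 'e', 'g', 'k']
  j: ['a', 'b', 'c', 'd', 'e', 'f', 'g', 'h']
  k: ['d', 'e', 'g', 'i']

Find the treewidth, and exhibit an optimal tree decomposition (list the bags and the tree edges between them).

Treewidth 4.
One optimal decomposition is:
Bags: B1 = {b, e, g, h, j}  B2 = {a, b, e, g, j}  B3 = {a, b, c, g, j}  B4 = {b, d, e, g, j}  B5 = {b, d, e, g, i}  B6 = {d, e, g, i, k}  B7 = {a, c, f, g, j}
Tree: B1–B2, B2–B3, B1–B4, B4–B5, B5–B6, B3–B7

The largest bag has 5 vertices, giving width 4; this decomposition certifies tw(G) ≤ 4. For the lower bound, the 5 vertices {a, c, f, g, j} are pairwise adjacent, and any tree decomposition puts a clique entirely inside one bag — forcing width ≥ 4. Combining the bounds, tw(G) = 4.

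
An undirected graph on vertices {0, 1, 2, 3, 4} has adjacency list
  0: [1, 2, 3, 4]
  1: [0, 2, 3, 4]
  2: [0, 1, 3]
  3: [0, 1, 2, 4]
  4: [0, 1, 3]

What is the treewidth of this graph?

3

A width-3 tree decomposition is:
Bags: B1 = {0, 1, 2, 3}  B2 = {0, 1, 3, 4}
Tree: B1–B2
Every bag has size at most 4, so the width is 4 − 1 = 3 and tw(G) ≤ 3. Conversely, {0, 1, 2, 3} is a clique of size 4, and the vertices of any clique must share a bag in every tree decomposition; so some bag has ≥ 4 vertices and tw(G) ≥ 3. Therefore the treewidth is 3.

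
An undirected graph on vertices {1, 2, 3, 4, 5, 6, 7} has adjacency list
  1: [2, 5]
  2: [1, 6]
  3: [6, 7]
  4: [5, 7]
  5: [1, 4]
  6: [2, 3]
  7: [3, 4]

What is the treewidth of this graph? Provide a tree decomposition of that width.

Each bag holds 3 vertices, so the decomposition has width 2, which upper-bounds the treewidth. The edges 7–3–6–2–1–5–4–7 form a cycle, so G is not a tree and its treewidth is at least 2. Combining the bounds, tw(G) = 2.

Treewidth 2.
One optimal decomposition is:
Bags: B1 = {3, 6, 7}  B2 = {2, 6, 7}  B3 = {1, 2, 7}  B4 = {1, 5, 7}  B5 = {4, 5, 7}
Tree: B1–B2, B2–B3, B3–B4, B4–B5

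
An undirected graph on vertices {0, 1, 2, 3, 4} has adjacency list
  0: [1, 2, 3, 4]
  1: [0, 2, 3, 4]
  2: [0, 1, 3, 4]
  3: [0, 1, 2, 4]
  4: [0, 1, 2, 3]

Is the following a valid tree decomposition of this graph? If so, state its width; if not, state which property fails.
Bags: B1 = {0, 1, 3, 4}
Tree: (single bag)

No — vertex 2 appears in no bag.

A tree decomposition must satisfy three properties: every vertex lies in some bag; for every edge, both endpoints lie together in some bag; and for every vertex, the bags containing it form a connected subtree. Here vertex 2 appears in no bag, so the decomposition is invalid.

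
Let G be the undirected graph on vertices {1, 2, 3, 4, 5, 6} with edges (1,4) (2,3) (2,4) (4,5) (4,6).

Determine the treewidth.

A width-1 tree decomposition is:
Bags: B1 = {4, 6}  B2 = {1, 4}  B3 = {2, 4}  B4 = {4, 5}  B5 = {2, 3}
Tree: B1–B2, B2–B3, B1–B4, B3–B5
The largest bag has 2 vertices, giving width 1; this decomposition certifies tw(G) ≤ 1. Any graph with an edge has treewidth ≥ 1, and G has the edge 4–6. The upper and lower bounds meet at 1, so that is the treewidth.

1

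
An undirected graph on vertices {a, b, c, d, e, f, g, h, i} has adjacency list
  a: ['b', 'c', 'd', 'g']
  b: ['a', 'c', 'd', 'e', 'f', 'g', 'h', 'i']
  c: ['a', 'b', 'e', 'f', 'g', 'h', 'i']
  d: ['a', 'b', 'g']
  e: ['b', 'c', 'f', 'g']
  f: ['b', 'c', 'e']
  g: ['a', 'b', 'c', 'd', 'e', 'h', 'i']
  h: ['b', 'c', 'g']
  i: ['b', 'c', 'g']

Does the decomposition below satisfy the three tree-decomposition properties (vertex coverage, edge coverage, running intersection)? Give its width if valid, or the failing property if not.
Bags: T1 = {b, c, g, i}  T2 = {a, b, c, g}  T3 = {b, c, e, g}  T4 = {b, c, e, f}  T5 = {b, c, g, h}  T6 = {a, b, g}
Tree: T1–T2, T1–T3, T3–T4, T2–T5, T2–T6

A tree decomposition must satisfy three properties: every vertex lies in some bag; for every edge, both endpoints lie together in some bag; and for every vertex, the bags containing it form a connected subtree. Here vertex d appears in no bag, so the decomposition is invalid.

No — vertex d appears in no bag.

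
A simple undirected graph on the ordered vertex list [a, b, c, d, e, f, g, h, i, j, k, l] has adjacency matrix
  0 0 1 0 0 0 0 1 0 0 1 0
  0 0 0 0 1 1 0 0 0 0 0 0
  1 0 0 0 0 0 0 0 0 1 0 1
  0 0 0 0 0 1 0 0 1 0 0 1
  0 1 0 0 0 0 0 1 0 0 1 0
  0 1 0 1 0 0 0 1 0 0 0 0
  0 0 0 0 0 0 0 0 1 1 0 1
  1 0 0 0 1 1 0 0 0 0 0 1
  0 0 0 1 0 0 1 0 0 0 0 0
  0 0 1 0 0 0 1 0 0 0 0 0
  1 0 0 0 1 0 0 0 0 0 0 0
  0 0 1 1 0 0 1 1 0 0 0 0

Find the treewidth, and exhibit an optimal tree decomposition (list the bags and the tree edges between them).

Treewidth 3.
One such decomposition:
Bags: B1 = {a, b, e, k}  B2 = {a, b, e, h}  B3 = {a, b, f, h}  B4 = {a, c, f, h}  B5 = {c, f, h, l}  B6 = {c, d, f, l}  B7 = {c, d, j, l}  B8 = {d, g, j, l}  B9 = {d, g, i, j}
Tree: B1–B2, B2–B3, B3–B4, B4–B5, B5–B6, B6–B7, B7–B8, B8–B9

Every bag has size at most 4, so the width is 4 − 1 = 3 and tw(G) ≤ 3. For the lower bound: the 4 vertex sets {b,e,k}, {a}, {h}, {c,d,f,l} are disjoint, each induces a connected subgraph, and every pair is joined by at least one edge of G. Contracting each set to a single vertex therefore yields K_{4} as a minor, and since treewidth is minor-monotone, tw(G) ≥ tw(K_{4}) = 3. Combining the bounds, tw(G) = 3.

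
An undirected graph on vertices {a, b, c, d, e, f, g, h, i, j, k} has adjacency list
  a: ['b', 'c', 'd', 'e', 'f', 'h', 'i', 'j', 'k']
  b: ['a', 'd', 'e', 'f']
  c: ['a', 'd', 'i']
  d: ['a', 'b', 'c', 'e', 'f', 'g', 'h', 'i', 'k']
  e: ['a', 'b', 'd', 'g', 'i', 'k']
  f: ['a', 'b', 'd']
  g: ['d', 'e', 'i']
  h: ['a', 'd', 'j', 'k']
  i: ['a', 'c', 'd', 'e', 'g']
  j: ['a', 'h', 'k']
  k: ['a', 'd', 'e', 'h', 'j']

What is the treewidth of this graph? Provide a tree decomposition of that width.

Each bag holds 4 vertices, so the decomposition has width 3, which upper-bounds the treewidth. For the lower bound, the 4 vertices {d, e, g, i} are pairwise adjacent, and any tree decomposition puts a clique entirely inside one bag — forcing width ≥ 3. The upper and lower bounds meet at 3, so that is the treewidth.

Treewidth 3.
One such decomposition:
Bags: B1 = {a, d, h, k}  B2 = {a, d, e, k}  B3 = {a, d, e, i}  B4 = {a, h, j, k}  B5 = {d, e, g, i}  B6 = {a, c, d, i}  B7 = {a, b, d, e}  B8 = {a, b, d, f}
Tree: B1–B2, B2–B3, B1–B4, B3–B5, B3–B6, B3–B7, B7–B8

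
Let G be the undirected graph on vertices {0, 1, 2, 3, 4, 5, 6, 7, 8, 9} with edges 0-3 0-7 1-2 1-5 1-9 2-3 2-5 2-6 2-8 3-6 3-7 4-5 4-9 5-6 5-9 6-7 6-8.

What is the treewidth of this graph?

A width-2 tree decomposition is:
Bags: B1 = {2, 5, 6}  B2 = {2, 3, 6}  B3 = {1, 2, 5}  B4 = {3, 6, 7}  B5 = {1, 5, 9}  B6 = {0, 3, 7}  B7 = {2, 6, 8}  B8 = {4, 5, 9}
Tree: B1–B2, B1–B3, B2–B4, B3–B5, B4–B6, B2–B7, B5–B8
Every bag has size at most 3, so the width is 3 − 1 = 2 and tw(G) ≤ 2. On the other hand G contains the 3-clique {0, 3, 7}. A clique must lie in a single bag of any decomposition, so no decomposition can have width below 2. Therefore the treewidth is 2.

2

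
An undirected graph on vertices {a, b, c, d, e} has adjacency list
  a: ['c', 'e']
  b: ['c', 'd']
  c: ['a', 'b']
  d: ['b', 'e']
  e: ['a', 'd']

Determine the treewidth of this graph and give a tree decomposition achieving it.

The largest bag has 3 vertices, giving width 2; this decomposition certifies tw(G) ≤ 2. Since b–c–a–e–d–b is a cycle in G, G is not acyclic. Forests are exactly the graphs of treewidth ≤ 1, so tw(G) ≥ 2. The upper and lower bounds meet at 2, so that is the treewidth.

Treewidth 2.
One optimal decomposition is:
Bags: B1 = {a, b, c}  B2 = {a, b, e}  B3 = {b, d, e}
Tree: B1–B2, B2–B3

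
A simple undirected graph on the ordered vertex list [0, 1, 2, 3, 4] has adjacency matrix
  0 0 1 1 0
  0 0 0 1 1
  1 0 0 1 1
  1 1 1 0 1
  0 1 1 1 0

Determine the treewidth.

A width-2 tree decomposition is:
Bags: B1 = {0, 2, 3}  B2 = {2, 3, 4}  B3 = {1, 3, 4}
Tree: B1–B2, B2–B3
The largest bag has 3 vertices, giving width 2; this decomposition certifies tw(G) ≤ 2. For the lower bound, the 3 vertices {1, 3, 4} are pairwise adjacent, and any tree decomposition puts a clique entirely inside one bag — forcing width ≥ 2. Hence tw(G) = 2 exactly.

2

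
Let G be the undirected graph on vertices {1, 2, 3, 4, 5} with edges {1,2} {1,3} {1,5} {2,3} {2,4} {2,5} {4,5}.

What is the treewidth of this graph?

A width-2 tree decomposition is:
Bags: B1 = {2, 4, 5}  B2 = {1, 2, 5}  B3 = {1, 2, 3}
Tree: B1–B2, B2–B3
Every bag has size at most 3, so the width is 3 − 1 = 2 and tw(G) ≤ 2. Conversely, {1, 2, 3} is a clique of size 3, and the vertices of any clique must share a bag in every tree decomposition; so some bag has ≥ 3 vertices and tw(G) ≥ 2. The upper and lower bounds meet at 2, so that is the treewidth.

2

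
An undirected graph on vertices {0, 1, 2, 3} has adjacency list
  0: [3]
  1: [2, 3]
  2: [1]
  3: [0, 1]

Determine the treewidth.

A width-1 tree decomposition is:
Bags: B1 = {1, 3}  B2 = {0, 3}  B3 = {1, 2}
Tree: B1–B2, B1–B3
Each bag holds 2 vertices, so the decomposition has width 1, which upper-bounds the treewidth. Since G has at least one edge (e.g. 3–1), it is not an edgeless graph, so tw(G) ≥ 1. Combining the bounds, tw(G) = 1.

1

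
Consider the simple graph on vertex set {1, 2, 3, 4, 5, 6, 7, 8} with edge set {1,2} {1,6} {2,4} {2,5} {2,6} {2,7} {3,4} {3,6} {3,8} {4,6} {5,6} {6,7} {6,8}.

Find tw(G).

2

A width-2 tree decomposition is:
Bags: B1 = {3, 4, 6}  B2 = {2, 4, 6}  B3 = {2, 6, 7}  B4 = {1, 2, 6}  B5 = {3, 6, 8}  B6 = {2, 5, 6}
Tree: B1–B2, B2–B3, B2–B4, B1–B5, B2–B6
The largest bag has 3 vertices, giving width 2; this decomposition certifies tw(G) ≤ 2. Conversely, {3, 6, 8} is a clique of size 3, and the vertices of any clique must share a bag in every tree decomposition; so some bag has ≥ 3 vertices and tw(G) ≥ 2. The upper and lower bounds meet at 2, so that is the treewidth.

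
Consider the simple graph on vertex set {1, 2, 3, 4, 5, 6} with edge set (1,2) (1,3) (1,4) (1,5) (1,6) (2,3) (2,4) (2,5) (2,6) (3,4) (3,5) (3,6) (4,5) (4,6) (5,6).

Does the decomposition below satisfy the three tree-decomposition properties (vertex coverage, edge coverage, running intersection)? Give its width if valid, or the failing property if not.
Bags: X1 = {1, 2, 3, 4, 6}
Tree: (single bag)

No — vertex 5 appears in no bag.

A tree decomposition must satisfy three properties: every vertex lies in some bag; for every edge, both endpoints lie together in some bag; and for every vertex, the bags containing it form a connected subtree. Here vertex 5 appears in no bag, so the decomposition is invalid.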